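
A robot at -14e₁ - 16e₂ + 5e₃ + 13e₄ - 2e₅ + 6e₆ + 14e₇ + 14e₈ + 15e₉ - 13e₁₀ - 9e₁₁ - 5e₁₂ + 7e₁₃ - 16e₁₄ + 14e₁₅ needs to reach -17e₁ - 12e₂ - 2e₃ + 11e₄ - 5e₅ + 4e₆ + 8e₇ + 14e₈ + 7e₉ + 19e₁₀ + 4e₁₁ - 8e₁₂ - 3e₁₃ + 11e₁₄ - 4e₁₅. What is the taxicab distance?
138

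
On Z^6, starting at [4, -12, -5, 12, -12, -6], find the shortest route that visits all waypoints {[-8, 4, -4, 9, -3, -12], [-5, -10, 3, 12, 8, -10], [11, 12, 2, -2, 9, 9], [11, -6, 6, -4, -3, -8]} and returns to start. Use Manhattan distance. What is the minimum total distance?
264
(one optimal route: (4, -12, -5, 12, -12, -6) → (-8, 4, -4, 9, -3, -12) → (-5, -10, 3, 12, 8, -10) → (11, 12, 2, -2, 9, 9) → (11, -6, 6, -4, -3, -8) → (4, -12, -5, 12, -12, -6))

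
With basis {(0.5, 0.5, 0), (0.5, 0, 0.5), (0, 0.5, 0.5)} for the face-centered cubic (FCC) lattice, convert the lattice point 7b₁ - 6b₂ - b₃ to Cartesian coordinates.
(0.5, 3, -3.5)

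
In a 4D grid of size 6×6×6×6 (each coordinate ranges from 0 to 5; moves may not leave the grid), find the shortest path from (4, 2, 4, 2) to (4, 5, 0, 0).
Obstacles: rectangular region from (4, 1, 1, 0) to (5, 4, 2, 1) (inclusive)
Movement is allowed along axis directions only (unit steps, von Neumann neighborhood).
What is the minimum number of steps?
9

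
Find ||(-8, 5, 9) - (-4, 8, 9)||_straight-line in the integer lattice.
5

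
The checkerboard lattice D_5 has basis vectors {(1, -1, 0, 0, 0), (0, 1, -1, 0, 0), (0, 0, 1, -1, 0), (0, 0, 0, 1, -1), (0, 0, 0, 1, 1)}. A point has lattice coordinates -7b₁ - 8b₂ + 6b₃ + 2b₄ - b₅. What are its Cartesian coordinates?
(-7, -1, 14, -5, -3)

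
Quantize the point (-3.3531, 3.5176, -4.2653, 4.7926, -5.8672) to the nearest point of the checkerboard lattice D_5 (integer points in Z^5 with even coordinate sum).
(-3, 4, -4, 5, -6)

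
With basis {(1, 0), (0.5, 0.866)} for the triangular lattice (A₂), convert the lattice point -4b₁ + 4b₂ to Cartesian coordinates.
(-2, 3.464)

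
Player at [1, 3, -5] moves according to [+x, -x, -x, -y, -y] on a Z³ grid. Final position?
(0, 1, -5)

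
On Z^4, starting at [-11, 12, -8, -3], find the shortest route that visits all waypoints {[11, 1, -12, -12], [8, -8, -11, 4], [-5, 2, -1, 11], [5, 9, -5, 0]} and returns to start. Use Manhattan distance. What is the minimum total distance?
164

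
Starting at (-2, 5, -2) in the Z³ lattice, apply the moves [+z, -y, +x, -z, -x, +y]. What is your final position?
(-2, 5, -2)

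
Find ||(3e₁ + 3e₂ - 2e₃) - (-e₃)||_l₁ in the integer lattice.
7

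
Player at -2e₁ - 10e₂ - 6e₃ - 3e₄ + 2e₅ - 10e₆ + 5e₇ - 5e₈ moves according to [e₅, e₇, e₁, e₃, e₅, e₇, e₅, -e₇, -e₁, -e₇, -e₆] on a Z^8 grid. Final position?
(-2, -10, -5, -3, 5, -11, 5, -5)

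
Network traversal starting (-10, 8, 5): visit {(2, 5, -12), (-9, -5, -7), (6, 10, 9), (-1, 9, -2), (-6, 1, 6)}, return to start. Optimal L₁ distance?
118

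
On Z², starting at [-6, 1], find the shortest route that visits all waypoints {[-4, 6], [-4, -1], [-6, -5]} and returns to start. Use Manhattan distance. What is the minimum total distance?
26
(one optimal route: (-6, 1) → (-4, 6) → (-4, -1) → (-6, -5) → (-6, 1))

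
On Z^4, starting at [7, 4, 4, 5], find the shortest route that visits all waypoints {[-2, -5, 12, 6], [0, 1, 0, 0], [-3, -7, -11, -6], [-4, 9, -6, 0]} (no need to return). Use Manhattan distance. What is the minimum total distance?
99
(one optimal route: (7, 4, 4, 5) → (-2, -5, 12, 6) → (0, 1, 0, 0) → (-4, 9, -6, 0) → (-3, -7, -11, -6))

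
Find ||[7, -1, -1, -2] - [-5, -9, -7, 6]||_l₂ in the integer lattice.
17.5499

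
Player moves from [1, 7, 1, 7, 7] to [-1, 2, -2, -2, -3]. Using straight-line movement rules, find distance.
14.7986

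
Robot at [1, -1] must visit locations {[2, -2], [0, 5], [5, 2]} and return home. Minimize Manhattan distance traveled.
24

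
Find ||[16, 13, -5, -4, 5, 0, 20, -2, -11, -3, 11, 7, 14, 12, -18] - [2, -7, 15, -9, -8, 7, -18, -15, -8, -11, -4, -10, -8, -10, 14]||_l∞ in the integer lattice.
38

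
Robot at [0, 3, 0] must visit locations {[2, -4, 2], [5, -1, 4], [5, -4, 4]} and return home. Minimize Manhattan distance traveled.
32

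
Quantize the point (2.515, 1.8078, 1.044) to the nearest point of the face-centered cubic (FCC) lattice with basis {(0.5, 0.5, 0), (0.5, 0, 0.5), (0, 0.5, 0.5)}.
(2.5, 1.5, 1)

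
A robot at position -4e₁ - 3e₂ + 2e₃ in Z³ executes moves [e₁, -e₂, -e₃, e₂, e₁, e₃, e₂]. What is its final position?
(-2, -2, 2)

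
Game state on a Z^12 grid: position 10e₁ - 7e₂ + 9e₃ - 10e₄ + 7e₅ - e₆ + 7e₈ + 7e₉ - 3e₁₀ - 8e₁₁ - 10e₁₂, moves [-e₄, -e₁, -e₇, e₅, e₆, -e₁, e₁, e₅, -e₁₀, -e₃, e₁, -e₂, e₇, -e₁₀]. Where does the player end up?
(10, -8, 8, -11, 9, 0, 0, 7, 7, -5, -8, -10)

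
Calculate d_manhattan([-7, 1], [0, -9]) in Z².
17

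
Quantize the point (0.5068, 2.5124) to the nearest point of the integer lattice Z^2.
(1, 3)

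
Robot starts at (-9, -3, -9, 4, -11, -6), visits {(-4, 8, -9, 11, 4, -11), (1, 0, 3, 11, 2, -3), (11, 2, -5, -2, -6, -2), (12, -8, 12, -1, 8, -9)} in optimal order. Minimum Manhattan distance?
170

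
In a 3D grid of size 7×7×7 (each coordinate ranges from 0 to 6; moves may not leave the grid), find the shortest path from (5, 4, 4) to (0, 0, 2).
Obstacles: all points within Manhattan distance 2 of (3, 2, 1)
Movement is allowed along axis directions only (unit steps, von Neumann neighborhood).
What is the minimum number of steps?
11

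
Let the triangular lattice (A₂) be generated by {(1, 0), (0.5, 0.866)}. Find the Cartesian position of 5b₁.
(5, 0)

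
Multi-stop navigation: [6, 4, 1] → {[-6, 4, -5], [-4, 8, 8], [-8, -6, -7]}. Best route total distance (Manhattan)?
54
(one optimal route: (6, 4, 1) → (-4, 8, 8) → (-6, 4, -5) → (-8, -6, -7))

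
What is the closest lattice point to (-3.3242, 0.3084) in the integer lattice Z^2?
(-3, 0)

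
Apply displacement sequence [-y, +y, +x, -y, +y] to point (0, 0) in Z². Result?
(1, 0)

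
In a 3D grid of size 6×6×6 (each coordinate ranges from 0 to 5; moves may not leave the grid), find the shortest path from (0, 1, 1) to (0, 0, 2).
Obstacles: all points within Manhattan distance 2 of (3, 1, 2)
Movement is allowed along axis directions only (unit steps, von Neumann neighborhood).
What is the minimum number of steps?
2
(one shortest path: (0, 1, 1) → (0, 0, 1) → (0, 0, 2))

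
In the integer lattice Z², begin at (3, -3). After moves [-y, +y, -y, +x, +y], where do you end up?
(4, -3)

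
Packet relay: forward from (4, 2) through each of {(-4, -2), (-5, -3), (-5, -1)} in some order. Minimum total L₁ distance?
16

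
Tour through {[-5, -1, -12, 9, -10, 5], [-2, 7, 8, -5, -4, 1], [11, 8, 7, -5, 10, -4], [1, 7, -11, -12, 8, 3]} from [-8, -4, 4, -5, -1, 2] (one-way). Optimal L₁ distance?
160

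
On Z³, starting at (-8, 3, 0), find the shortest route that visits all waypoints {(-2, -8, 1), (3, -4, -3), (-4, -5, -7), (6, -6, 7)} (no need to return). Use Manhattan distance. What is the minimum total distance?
58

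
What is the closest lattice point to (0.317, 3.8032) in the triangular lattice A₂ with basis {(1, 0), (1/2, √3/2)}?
(0, 3.464)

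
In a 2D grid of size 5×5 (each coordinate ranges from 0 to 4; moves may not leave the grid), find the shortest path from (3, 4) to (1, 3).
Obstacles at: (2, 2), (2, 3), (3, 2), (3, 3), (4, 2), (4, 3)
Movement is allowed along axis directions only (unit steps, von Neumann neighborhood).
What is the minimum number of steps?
3
(one shortest path: (3, 4) → (2, 4) → (1, 4) → (1, 3))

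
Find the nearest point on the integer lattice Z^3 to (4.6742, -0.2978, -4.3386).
(5, 0, -4)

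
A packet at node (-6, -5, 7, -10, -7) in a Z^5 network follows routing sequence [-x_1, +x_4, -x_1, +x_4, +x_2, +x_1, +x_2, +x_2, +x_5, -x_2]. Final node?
(-7, -3, 7, -8, -6)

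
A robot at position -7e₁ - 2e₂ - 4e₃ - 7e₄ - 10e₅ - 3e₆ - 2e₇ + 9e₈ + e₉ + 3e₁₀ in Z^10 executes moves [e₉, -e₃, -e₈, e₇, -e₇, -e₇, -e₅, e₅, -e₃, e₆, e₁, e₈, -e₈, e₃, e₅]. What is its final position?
(-6, -2, -5, -7, -9, -2, -3, 8, 2, 3)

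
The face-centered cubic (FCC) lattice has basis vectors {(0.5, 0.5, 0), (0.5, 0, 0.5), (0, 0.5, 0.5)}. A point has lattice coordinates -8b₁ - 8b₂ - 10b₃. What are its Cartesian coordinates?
(-8, -9, -9)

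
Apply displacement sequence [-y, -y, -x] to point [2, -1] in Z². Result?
(1, -3)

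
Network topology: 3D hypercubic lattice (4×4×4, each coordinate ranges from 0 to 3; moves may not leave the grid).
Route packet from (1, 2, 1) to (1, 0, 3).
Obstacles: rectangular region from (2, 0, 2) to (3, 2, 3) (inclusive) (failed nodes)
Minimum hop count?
4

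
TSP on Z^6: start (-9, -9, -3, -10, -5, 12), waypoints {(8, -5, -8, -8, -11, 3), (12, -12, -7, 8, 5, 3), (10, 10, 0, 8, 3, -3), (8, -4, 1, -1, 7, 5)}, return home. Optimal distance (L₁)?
218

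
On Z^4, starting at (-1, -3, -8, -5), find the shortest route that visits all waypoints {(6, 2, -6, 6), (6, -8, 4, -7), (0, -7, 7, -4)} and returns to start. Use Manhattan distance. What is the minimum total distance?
92
(one optimal route: (-1, -3, -8, -5) → (6, 2, -6, 6) → (6, -8, 4, -7) → (0, -7, 7, -4) → (-1, -3, -8, -5))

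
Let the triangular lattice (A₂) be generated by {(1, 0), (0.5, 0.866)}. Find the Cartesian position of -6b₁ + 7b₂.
(-2.5, 6.062)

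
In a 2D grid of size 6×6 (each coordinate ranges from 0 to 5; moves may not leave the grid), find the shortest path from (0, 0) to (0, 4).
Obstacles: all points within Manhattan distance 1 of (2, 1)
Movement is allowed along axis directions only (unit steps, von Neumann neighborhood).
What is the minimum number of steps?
4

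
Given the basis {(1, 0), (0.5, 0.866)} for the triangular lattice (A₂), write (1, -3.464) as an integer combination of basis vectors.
3b₁ - 4b₂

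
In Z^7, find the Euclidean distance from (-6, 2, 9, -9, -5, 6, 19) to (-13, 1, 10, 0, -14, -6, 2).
25.4165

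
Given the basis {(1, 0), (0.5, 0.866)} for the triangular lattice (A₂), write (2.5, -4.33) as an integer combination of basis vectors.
5b₁ - 5b₂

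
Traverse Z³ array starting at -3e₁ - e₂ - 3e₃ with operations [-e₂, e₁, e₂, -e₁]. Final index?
(-3, -1, -3)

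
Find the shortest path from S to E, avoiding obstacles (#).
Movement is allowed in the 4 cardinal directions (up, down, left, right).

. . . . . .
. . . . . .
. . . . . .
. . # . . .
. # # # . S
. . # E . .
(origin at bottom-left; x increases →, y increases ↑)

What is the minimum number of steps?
3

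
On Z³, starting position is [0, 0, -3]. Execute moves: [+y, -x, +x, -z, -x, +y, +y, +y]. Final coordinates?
(-1, 4, -4)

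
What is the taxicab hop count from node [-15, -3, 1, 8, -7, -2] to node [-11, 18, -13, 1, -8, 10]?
59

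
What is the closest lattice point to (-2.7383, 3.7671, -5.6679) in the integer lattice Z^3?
(-3, 4, -6)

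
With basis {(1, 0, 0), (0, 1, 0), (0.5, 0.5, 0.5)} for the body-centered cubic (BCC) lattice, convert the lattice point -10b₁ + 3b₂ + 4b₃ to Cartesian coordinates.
(-8, 5, 2)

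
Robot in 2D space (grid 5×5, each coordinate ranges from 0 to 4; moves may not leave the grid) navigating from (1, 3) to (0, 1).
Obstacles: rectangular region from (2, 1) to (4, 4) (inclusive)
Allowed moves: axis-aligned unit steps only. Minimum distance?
3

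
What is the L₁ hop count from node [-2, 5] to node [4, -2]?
13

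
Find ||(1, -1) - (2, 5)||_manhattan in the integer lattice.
7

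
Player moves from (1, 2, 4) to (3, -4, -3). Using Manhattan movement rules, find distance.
15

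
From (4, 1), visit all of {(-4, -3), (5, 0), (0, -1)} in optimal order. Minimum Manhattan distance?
14
(one optimal route: (4, 1) → (5, 0) → (0, -1) → (-4, -3))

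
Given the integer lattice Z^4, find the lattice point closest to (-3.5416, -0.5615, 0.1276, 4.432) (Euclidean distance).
(-4, -1, 0, 4)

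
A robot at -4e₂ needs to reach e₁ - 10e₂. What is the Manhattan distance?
7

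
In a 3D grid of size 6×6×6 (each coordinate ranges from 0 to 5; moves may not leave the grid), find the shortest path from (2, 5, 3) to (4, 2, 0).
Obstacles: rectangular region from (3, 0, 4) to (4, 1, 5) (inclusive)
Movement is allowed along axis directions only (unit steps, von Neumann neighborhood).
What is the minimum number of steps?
8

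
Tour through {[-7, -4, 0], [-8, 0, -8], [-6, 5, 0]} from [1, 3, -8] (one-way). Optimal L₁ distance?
35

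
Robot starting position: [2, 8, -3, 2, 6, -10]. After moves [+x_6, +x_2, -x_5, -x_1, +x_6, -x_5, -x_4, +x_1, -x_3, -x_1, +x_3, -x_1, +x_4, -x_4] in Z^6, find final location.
(0, 9, -3, 1, 4, -8)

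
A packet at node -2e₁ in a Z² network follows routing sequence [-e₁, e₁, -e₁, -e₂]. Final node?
(-3, -1)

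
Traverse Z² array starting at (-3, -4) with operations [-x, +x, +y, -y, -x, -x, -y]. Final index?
(-5, -5)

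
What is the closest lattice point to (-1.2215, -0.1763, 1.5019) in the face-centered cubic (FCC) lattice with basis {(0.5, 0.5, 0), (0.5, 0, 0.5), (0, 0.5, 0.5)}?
(-1.5, 0, 1.5)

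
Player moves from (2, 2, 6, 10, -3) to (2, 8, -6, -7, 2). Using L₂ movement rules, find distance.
22.2261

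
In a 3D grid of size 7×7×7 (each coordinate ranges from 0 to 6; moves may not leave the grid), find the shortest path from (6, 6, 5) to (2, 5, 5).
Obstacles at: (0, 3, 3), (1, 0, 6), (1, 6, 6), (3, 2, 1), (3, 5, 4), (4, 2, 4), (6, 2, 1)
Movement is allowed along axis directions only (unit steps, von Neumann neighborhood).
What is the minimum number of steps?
5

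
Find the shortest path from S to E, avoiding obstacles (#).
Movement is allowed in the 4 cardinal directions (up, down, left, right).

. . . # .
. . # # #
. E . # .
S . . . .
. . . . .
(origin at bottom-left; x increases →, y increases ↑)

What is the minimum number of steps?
2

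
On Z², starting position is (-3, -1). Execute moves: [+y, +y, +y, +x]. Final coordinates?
(-2, 2)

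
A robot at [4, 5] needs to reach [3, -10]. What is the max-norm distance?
15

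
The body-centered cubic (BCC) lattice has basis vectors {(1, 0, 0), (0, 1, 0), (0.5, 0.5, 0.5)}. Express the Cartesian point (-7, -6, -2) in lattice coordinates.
-5b₁ - 4b₂ - 4b₃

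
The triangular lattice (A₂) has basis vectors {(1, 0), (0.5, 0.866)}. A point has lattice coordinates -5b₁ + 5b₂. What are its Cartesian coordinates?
(-2.5, 4.33)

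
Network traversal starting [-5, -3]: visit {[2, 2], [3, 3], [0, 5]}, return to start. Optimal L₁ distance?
32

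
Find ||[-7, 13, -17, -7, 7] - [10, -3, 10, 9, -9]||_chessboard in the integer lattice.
27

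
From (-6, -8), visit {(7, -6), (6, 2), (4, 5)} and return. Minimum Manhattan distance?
52
(one optimal route: (-6, -8) → (7, -6) → (6, 2) → (4, 5) → (-6, -8))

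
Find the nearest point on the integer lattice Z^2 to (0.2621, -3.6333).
(0, -4)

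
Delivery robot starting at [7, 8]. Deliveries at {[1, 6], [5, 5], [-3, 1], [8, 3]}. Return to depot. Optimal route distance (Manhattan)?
38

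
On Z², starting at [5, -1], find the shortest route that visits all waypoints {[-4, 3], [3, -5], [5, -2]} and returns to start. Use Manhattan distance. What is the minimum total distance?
34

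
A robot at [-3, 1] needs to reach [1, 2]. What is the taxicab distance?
5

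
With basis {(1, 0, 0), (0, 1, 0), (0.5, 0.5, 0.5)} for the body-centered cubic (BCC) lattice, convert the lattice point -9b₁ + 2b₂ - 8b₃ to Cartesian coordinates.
(-13, -2, -4)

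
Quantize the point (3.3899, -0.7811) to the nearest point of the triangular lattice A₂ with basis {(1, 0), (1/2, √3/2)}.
(3.5, -0.866)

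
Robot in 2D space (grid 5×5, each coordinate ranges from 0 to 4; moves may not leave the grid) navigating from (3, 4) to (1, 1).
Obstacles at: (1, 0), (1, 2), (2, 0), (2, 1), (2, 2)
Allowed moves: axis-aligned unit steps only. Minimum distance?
7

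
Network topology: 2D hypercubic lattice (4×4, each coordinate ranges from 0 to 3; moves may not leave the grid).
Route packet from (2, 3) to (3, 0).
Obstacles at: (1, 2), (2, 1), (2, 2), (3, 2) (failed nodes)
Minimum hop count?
8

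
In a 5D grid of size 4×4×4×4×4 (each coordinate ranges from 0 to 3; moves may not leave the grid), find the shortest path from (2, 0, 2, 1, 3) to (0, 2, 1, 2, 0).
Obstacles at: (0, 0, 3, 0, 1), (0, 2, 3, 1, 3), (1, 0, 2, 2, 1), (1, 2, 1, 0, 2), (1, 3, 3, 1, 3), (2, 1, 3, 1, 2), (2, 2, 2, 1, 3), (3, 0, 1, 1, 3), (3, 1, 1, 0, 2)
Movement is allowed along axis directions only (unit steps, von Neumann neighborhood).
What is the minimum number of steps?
9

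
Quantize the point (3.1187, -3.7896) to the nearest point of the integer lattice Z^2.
(3, -4)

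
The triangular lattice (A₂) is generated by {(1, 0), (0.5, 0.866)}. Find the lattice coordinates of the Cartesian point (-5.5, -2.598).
-4b₁ - 3b₂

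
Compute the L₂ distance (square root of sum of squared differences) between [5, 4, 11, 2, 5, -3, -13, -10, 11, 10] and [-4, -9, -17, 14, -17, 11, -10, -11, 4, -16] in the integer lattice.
50.9215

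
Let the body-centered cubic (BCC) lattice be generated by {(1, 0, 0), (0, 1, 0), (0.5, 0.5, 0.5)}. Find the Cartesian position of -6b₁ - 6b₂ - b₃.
(-6.5, -6.5, -0.5)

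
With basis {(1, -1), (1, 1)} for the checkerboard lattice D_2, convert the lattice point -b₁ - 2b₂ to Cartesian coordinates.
(-3, -1)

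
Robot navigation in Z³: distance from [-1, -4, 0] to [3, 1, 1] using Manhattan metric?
10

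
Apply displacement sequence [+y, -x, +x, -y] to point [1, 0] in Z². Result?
(1, 0)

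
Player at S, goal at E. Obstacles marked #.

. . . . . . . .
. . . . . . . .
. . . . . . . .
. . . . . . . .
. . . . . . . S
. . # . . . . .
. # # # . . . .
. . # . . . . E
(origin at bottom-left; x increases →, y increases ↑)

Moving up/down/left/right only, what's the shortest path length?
3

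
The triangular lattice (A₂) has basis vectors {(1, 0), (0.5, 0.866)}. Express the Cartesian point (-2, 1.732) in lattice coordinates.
-3b₁ + 2b₂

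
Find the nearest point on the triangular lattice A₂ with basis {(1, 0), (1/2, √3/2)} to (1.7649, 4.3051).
(1.5, 4.33)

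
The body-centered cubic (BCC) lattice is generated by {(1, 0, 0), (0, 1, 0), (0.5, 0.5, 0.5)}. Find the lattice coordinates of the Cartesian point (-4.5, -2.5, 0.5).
-5b₁ - 3b₂ + b₃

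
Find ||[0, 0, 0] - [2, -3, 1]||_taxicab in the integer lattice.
6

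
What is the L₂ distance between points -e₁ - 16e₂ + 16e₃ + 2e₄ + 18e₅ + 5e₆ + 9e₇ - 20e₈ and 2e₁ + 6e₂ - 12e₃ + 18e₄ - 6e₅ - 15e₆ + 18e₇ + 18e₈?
63.5138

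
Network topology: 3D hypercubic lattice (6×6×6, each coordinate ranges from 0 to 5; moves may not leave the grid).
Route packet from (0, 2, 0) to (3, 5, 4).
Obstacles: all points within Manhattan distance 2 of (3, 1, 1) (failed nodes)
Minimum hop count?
10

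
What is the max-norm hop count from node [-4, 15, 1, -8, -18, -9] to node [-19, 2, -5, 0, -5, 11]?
20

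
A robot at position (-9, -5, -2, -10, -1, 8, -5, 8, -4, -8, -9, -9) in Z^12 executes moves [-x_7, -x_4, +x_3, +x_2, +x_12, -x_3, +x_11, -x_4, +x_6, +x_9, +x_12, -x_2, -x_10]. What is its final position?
(-9, -5, -2, -12, -1, 9, -6, 8, -3, -9, -8, -7)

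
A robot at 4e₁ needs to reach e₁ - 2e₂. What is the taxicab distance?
5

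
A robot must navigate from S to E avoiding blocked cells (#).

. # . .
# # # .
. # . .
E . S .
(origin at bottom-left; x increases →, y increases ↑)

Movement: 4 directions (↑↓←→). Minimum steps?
2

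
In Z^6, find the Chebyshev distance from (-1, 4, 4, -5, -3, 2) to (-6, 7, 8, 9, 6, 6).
14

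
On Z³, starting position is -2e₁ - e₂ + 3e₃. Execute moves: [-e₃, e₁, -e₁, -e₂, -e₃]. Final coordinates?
(-2, -2, 1)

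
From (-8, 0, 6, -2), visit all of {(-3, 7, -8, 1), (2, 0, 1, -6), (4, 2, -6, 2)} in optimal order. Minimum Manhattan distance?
53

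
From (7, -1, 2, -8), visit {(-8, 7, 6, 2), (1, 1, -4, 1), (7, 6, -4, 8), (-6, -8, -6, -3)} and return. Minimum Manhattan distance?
140
(one optimal route: (7, -1, 2, -8) → (-8, 7, 6, 2) → (-6, -8, -6, -3) → (1, 1, -4, 1) → (7, 6, -4, 8) → (7, -1, 2, -8))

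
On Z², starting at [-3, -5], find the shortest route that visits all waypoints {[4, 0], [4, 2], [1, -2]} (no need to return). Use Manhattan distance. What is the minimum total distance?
14
(one optimal route: (-3, -5) → (1, -2) → (4, 0) → (4, 2))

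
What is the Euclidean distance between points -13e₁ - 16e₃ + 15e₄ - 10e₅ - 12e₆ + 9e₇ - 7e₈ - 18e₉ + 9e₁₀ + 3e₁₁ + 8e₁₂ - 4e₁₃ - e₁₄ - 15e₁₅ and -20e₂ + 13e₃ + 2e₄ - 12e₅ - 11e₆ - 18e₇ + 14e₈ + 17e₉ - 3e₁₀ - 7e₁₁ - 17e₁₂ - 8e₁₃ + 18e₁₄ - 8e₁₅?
72.6223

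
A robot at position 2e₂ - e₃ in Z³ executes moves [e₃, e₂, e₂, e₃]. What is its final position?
(0, 4, 1)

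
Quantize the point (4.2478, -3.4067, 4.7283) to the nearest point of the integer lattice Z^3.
(4, -3, 5)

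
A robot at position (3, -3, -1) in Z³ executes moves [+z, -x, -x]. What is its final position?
(1, -3, 0)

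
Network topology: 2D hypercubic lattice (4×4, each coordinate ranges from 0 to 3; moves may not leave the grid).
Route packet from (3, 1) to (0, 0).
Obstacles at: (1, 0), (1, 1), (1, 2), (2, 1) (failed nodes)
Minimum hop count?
8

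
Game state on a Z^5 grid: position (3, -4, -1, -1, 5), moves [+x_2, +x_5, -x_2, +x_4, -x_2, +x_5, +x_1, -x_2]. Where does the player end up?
(4, -6, -1, 0, 7)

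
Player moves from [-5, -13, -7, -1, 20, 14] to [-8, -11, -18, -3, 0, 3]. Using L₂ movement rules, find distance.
25.671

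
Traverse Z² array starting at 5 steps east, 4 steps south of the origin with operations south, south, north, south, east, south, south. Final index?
(6, -8)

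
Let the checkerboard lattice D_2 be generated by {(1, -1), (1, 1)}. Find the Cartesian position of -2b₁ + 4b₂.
(2, 6)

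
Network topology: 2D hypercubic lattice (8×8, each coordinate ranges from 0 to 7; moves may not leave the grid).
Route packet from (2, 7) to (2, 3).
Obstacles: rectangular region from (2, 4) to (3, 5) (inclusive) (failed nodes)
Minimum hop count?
6
(one shortest path: (2, 7) → (1, 7) → (1, 6) → (1, 5) → (1, 4) → (1, 3) → (2, 3))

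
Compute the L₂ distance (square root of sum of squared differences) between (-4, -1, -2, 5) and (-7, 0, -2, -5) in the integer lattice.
10.4881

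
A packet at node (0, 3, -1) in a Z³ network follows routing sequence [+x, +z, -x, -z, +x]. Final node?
(1, 3, -1)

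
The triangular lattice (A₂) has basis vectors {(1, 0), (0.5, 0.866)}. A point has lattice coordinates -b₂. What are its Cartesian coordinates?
(-0.5, -0.866)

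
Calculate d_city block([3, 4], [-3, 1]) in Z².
9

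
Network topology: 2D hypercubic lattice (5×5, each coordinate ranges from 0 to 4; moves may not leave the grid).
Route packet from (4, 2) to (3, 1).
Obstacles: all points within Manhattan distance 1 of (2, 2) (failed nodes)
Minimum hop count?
2
(one shortest path: (4, 2) → (4, 1) → (3, 1))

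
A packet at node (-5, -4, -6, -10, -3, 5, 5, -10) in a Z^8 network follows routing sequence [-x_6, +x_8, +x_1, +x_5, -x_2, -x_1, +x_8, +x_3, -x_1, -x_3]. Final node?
(-6, -5, -6, -10, -2, 4, 5, -8)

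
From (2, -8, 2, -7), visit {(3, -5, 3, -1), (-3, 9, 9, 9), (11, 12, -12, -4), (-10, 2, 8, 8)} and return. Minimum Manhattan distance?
158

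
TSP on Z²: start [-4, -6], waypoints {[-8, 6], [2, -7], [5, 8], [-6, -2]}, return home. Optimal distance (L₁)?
56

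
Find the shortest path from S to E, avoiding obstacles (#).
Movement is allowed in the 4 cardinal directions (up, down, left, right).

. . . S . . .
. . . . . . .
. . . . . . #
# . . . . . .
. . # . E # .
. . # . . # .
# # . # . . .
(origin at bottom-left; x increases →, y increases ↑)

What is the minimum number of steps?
5
(one shortest path: (3, 6) → (4, 6) → (4, 5) → (4, 4) → (4, 3) → (4, 2))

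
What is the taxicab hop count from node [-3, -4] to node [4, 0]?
11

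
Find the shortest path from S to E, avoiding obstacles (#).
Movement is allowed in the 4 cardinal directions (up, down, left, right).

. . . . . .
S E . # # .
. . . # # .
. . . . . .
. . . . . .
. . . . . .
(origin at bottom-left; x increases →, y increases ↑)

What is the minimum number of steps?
1
(one shortest path: (0, 4) → (1, 4))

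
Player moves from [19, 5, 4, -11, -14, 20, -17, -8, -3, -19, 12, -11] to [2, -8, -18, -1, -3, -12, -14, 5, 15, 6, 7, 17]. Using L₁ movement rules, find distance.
197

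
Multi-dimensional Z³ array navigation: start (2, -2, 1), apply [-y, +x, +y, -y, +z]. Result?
(3, -3, 2)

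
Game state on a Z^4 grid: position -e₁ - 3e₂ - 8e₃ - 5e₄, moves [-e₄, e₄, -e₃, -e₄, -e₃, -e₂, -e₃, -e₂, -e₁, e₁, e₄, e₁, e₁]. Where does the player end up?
(1, -5, -11, -5)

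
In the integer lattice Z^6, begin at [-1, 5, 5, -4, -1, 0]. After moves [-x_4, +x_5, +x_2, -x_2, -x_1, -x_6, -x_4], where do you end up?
(-2, 5, 5, -6, 0, -1)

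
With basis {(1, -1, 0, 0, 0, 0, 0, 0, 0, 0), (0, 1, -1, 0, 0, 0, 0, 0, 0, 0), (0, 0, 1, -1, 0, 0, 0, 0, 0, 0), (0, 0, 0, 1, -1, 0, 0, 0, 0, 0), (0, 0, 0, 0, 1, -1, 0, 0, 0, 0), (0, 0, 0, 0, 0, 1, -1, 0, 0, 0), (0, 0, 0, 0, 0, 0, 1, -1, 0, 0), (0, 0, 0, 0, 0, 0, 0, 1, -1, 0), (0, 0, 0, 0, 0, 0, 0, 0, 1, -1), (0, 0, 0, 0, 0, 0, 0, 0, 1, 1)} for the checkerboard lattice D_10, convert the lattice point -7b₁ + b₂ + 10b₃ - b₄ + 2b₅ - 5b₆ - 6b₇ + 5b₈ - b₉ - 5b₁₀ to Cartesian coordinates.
(-7, 8, 9, -11, 3, -7, -1, 11, -11, -4)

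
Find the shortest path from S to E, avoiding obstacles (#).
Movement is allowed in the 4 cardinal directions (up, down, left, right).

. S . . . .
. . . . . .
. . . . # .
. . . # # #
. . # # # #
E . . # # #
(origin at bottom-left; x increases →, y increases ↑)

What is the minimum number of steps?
6
(one shortest path: (1, 5) → (0, 5) → (0, 4) → (0, 3) → (0, 2) → (0, 1) → (0, 0))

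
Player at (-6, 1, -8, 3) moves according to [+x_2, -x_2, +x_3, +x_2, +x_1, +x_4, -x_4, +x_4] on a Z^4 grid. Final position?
(-5, 2, -7, 4)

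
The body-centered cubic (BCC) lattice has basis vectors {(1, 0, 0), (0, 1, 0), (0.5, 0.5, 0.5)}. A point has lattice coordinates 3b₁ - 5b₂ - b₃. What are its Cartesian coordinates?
(2.5, -5.5, -0.5)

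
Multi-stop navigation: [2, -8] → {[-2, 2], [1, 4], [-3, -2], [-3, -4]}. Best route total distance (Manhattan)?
21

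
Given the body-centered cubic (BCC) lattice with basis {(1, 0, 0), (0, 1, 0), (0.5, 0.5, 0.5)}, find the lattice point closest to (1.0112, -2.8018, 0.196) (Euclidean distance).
(1, -3, 0)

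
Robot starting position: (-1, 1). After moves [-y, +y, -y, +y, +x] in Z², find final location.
(0, 1)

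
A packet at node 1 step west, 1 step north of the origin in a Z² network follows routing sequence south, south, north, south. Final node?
(-1, -1)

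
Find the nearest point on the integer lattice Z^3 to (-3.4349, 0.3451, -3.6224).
(-3, 0, -4)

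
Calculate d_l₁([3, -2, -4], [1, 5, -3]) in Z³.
10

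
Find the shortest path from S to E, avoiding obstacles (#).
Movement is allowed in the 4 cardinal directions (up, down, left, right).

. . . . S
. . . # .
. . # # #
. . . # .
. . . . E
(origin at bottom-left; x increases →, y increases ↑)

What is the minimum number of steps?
10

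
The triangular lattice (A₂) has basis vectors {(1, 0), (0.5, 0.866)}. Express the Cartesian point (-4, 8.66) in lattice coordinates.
-9b₁ + 10b₂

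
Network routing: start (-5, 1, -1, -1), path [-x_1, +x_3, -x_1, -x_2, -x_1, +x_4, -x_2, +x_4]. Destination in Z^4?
(-8, -1, 0, 1)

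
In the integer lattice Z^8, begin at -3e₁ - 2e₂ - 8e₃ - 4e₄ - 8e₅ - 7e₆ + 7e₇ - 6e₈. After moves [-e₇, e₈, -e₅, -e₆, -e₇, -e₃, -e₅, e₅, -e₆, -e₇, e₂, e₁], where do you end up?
(-2, -1, -9, -4, -9, -9, 4, -5)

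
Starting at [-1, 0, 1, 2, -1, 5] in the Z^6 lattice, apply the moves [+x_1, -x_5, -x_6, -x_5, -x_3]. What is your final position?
(0, 0, 0, 2, -3, 4)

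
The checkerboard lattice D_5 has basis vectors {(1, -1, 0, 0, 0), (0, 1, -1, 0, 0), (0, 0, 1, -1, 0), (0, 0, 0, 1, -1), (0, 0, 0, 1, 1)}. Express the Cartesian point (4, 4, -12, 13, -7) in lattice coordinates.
4b₁ + 8b₂ - 4b₃ + 8b₄ + b₅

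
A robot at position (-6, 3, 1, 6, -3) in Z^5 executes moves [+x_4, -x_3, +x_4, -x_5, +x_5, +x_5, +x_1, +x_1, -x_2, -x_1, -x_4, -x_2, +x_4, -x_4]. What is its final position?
(-5, 1, 0, 7, -2)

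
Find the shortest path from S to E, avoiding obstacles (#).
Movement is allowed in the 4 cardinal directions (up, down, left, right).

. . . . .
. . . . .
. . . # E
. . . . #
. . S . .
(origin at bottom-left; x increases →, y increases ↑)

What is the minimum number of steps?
6
(one shortest path: (2, 0) → (2, 1) → (2, 2) → (2, 3) → (3, 3) → (4, 3) → (4, 2))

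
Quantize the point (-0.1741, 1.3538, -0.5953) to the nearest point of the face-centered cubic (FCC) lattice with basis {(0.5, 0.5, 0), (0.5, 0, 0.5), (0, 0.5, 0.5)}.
(0, 1.5, -0.5)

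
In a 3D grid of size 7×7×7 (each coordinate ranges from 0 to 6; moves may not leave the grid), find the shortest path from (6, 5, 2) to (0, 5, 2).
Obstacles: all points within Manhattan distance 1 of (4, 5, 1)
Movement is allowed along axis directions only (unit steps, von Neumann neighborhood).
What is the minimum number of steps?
8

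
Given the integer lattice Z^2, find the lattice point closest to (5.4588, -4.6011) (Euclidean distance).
(5, -5)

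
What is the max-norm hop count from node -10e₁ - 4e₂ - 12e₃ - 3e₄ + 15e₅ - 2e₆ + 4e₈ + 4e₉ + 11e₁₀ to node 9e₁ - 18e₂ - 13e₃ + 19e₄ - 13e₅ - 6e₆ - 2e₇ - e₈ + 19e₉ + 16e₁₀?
28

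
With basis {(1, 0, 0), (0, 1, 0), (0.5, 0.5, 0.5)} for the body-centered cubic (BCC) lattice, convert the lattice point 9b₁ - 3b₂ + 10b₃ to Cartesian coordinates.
(14, 2, 5)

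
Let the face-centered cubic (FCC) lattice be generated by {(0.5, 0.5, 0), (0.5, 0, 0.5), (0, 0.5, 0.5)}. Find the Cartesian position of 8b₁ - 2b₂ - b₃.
(3, 3.5, -1.5)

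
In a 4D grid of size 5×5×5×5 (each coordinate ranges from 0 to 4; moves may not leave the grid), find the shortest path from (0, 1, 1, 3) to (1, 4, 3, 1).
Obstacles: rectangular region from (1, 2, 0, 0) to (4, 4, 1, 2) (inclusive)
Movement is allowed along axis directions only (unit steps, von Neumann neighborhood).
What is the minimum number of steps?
8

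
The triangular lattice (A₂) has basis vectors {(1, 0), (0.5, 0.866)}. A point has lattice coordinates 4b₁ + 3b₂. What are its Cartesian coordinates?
(5.5, 2.598)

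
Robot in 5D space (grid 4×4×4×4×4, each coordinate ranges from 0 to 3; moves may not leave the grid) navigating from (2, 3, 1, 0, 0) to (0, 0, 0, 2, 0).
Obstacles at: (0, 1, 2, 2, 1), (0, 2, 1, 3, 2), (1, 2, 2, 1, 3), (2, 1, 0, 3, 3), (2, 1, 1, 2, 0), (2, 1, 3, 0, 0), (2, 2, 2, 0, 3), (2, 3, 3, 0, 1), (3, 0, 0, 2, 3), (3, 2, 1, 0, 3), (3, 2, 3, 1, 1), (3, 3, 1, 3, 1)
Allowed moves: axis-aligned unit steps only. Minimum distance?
8
(one shortest path: (2, 3, 1, 0, 0) → (1, 3, 1, 0, 0) → (0, 3, 1, 0, 0) → (0, 2, 1, 0, 0) → (0, 1, 1, 0, 0) → (0, 0, 1, 0, 0) → (0, 0, 0, 0, 0) → (0, 0, 0, 1, 0) → (0, 0, 0, 2, 0))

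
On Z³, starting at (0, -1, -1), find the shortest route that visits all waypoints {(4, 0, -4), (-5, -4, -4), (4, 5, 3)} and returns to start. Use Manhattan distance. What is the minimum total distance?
50
(one optimal route: (0, -1, -1) → (-5, -4, -4) → (4, 0, -4) → (4, 5, 3) → (0, -1, -1))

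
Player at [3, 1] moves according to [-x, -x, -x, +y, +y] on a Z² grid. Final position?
(0, 3)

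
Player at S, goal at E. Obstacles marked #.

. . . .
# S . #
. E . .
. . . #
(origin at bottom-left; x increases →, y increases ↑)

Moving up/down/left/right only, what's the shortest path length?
1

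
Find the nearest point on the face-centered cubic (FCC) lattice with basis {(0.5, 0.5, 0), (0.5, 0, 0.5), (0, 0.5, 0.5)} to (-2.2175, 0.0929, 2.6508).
(-2.5, 0, 2.5)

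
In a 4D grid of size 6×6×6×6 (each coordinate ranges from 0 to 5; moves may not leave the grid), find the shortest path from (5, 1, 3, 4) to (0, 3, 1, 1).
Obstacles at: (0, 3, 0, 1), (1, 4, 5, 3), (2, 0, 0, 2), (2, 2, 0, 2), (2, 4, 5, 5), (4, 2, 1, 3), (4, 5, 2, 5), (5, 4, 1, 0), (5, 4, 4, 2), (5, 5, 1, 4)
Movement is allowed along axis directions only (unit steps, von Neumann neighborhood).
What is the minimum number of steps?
12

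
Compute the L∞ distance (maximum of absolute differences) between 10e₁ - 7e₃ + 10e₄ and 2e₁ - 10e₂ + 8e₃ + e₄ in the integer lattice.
15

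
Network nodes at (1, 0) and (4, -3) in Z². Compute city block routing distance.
6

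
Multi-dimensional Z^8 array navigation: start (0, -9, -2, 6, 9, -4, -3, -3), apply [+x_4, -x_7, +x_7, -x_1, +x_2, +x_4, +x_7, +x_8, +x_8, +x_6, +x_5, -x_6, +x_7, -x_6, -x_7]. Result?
(-1, -8, -2, 8, 10, -5, -2, -1)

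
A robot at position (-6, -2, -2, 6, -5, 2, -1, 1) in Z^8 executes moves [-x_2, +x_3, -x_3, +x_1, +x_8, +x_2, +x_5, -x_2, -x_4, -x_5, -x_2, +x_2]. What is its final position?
(-5, -3, -2, 5, -5, 2, -1, 2)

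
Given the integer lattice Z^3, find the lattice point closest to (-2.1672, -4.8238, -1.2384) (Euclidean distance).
(-2, -5, -1)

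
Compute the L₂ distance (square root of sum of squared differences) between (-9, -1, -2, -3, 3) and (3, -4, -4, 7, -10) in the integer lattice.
20.6398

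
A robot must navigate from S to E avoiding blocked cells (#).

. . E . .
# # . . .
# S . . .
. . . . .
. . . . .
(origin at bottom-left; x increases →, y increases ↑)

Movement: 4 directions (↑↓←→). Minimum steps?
3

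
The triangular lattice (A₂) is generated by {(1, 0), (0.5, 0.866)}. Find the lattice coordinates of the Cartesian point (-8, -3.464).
-6b₁ - 4b₂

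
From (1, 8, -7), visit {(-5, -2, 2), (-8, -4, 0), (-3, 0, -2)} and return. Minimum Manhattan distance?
60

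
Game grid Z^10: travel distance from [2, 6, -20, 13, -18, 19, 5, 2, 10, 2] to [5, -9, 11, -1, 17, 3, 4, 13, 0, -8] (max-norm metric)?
35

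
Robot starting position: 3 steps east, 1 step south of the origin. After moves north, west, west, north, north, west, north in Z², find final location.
(0, 3)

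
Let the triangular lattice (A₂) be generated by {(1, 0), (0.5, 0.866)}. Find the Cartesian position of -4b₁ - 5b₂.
(-6.5, -4.33)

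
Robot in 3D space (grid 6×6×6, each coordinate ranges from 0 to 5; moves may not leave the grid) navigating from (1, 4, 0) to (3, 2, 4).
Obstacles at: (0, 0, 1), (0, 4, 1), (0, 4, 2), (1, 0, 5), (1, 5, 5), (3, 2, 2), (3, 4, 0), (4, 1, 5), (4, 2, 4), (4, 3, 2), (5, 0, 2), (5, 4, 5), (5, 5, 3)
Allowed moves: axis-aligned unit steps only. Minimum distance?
8
(one shortest path: (1, 4, 0) → (2, 4, 0) → (2, 3, 0) → (3, 3, 0) → (3, 3, 1) → (3, 3, 2) → (3, 3, 3) → (3, 2, 3) → (3, 2, 4))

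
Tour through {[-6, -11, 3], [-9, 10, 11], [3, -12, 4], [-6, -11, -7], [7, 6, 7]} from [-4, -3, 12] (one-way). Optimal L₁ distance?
89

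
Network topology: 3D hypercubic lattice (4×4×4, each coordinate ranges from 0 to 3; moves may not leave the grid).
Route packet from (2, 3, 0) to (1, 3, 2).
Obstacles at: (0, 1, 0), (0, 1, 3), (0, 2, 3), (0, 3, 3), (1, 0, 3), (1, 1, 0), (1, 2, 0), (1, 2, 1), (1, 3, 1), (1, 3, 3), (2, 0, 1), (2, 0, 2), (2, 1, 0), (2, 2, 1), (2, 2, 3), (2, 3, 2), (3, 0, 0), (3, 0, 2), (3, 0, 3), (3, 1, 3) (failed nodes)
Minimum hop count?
5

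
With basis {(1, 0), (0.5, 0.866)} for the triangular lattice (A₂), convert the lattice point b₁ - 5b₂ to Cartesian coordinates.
(-1.5, -4.33)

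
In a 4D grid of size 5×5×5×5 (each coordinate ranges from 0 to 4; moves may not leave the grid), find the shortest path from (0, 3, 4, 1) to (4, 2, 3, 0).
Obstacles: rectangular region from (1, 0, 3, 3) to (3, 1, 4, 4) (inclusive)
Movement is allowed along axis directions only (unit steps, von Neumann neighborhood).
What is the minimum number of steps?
7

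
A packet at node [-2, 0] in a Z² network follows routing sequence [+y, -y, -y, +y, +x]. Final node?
(-1, 0)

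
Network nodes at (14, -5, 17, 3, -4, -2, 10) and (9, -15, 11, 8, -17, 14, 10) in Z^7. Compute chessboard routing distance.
16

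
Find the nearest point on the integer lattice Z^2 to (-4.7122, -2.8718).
(-5, -3)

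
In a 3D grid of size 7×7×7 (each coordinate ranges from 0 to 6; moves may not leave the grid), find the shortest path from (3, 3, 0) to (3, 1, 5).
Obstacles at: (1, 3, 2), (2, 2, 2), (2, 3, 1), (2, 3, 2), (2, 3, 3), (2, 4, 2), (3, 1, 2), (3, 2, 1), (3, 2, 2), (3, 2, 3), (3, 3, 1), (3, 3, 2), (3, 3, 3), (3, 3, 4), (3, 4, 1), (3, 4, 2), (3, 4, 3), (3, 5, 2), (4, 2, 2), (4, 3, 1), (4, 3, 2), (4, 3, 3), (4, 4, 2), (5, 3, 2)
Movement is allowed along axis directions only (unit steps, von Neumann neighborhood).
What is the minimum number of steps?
9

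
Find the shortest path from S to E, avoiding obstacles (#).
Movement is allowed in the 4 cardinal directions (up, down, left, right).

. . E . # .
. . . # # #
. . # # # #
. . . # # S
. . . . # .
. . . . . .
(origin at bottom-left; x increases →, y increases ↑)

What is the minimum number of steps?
12
(one shortest path: (5, 2) → (5, 1) → (5, 0) → (4, 0) → (3, 0) → (2, 0) → (1, 0) → (1, 1) → (1, 2) → (1, 3) → (1, 4) → (2, 4) → (2, 5))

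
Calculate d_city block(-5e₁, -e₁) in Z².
4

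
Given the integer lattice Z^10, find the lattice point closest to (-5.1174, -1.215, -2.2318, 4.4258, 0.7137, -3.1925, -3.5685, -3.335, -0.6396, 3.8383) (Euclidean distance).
(-5, -1, -2, 4, 1, -3, -4, -3, -1, 4)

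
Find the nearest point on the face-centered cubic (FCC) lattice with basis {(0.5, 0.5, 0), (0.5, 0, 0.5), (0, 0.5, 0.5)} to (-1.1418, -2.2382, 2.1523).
(-1, -2, 2)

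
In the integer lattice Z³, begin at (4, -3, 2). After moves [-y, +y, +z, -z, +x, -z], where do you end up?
(5, -3, 1)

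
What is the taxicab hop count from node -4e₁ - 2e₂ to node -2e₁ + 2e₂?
6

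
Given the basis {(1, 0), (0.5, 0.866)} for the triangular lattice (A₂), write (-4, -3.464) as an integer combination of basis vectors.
-2b₁ - 4b₂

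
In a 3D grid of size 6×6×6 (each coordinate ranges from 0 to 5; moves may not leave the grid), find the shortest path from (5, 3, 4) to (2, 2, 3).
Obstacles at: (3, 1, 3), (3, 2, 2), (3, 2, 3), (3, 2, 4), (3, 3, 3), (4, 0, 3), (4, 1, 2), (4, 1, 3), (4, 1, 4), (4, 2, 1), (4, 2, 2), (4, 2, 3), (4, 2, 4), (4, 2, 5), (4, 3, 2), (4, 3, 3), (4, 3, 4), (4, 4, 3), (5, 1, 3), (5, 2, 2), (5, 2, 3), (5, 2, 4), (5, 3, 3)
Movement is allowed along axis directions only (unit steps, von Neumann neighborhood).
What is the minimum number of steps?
7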